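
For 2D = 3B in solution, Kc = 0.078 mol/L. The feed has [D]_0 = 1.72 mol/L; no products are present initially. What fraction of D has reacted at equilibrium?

Let X = conversion of D; extent ξ = 1.72X/2 mol/L.
Concentrations: [D] = 1.72 − 1.72X; [B] = 2.58X.
Kc = [B]^3 / ([D]^2).
Equating to 0.078 mol/L: the physical root is X = 0.204.

X = 0.204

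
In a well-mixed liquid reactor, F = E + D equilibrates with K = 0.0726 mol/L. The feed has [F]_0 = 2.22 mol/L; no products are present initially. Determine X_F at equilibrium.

X = 0.165

Let X = conversion of F; extent ξ = 2.22·X mol/L.
Concentrations: [F] = 2.22 − 2.22X; [E] = 2.22X; [D] = 2.22X.
K = [E] [D] / ([F]).
Solving K = 0.0726 for X ∈ (0,1): X = 0.165.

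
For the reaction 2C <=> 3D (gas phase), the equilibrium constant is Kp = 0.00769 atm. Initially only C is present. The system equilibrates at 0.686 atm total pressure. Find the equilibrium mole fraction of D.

y_D = 0.194

Let X = conversion of C (basis 1 mol C); extent of reaction ξ = 0.5X.
Species balance: n_C = 1 − X; n_D = 1.5X.
Summing: n_T = 1 + 0.5X.
y_i = n_i/n_T, p_i = y_i·P. Kp = p_D^3 / (p_C^2).
Equating to 0.00769 atm and solving on 0 < X < 1: X = 0.138.
Then n_D = 0.207, n_T = 1.07, so y_D = 0.194.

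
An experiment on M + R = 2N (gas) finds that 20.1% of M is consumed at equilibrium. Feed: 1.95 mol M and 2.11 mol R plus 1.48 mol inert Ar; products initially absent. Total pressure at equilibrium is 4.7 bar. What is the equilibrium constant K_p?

Take 1.95 mol M as basis and let X be its fractional conversion, so ξ = 1.95X.
Mole table: n_M = 1.95 − 1.95X; n_R = 2.11 − 1.95X; n_N = 3.9X; n_I = 1.48 (inert).
Since Δν = 0, n_T = 5.54 throughout.
At X = 0.201: n_M = 1.56, n_R = 1.72, n_N = 0.784, n_T = 5.54.
p_i = (n_i/n_T)·P. K_p = p_N^2 / (p_M p_R) = 0.23.

K_p = 0.23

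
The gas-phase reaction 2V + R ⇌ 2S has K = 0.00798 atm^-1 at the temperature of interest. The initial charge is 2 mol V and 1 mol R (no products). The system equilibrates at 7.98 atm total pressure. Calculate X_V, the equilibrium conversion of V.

Take 2 mol V as basis and let X be its fractional conversion, so ξ = X.
Species balance: n_V = 2 − 2X; n_R = 1 − X; n_S = 2X.
Summing: n_T = 3 − X.
y_i = n_i/n_T, p_i = y_i·P. K = p_S^2 / (p_V^2 p_R).
Substituting and setting equal to 0.00798 atm^-1 gives a polynomial in X; the root in (0,1) is X = 0.122.

X = 0.122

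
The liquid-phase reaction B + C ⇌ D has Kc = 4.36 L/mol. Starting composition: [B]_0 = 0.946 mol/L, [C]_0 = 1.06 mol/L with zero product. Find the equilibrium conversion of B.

Let X = conversion of B; extent ξ = 0.946·X mol/L.
Concentrations: [B] = 0.946 − 0.946X; [C] = 1.06 − 0.946X; [D] = 0.946X.
Kc = [D] / ([B] [C]).
Solving Kc = 4.36 for X ∈ (0,1): X = 0.657.

X = 0.657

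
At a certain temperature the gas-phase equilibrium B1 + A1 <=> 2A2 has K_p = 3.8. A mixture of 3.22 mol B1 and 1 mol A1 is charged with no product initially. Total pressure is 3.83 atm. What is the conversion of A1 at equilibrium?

X = 0.756

Let X = conversion of A1 (basis 1 mol A1); extent of reaction ξ = X.
Species balance: n_B1 = 3.22 − X; n_A1 = 1 − X; n_A2 = 2X.
Total moles n_T = 4.22 (Δν = 0, constant).
Mole fractions y_i = n_i/n_T; K_p = p_A2^2 / (p_B1 p_A1) with p_i = y_i·P.
This yields a degree-2 equation in X; solving on (0,1), X = 0.756.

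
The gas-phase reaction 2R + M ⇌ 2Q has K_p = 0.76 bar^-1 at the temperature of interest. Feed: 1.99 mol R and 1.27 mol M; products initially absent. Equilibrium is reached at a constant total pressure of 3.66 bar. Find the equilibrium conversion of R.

Take 1.99 mol R as basis and let X be its fractional conversion, so ξ = 0.995X.
Moles: n_R = 1.99 − 1.99X; n_M = 1.27 − 0.995X; n_Q = 1.99X.
Summing: n_T = 3.26 − 0.995X.
With p_i = (n_i/n_T)P, K_p = p_Q^2 / (p_R^2 p_M).
Substituting and setting equal to 0.76 bar^-1 gives a polynomial in X; the root in (0,1) is X = 0.472.

X = 0.472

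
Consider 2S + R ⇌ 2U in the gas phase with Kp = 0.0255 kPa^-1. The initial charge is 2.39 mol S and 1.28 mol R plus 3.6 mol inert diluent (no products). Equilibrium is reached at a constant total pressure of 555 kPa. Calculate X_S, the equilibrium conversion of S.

X = 0.538

Take 2.39 mol S as basis and let X be its fractional conversion, so ξ = 1.2X.
At extent ξ: n_S = 2.39 − 2.39X; n_R = 1.28 − 1.2X; n_U = 2.39X; n_I = 3.6 (inert).
n_T = Σnᵢ = 7.27 − 1.2X.
Mole fractions y_i = n_i/n_T; Kp = p_U^2 / (p_S^2 p_R) with p_i = y_i·P.
This yields a degree-3 equation in X; solving on (0,1), X = 0.538.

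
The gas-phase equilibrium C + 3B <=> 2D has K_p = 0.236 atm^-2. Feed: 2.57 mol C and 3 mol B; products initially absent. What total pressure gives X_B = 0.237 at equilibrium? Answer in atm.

Basis: 3 mol B initially; let X = conversion of B. Extent ξ = X.
Moles: n_C = 2.57 − X; n_B = 3 − 3X; n_D = 2X.
Summing: n_T = 5.57 − 2X.
K_p = p_D^2 / (p_C p_B^3) with p_i = (n_i/n_T)·P.
At X = 0.237: the mole-fraction product g(X) = Π y_i^ν_i = 0.2085. Since K_p = g(X)·P^{-2}, P = (g/K_p)^(1/2) = (0.2085/0.236)^(1/2) = 0.94 atm.

P = 0.94 atm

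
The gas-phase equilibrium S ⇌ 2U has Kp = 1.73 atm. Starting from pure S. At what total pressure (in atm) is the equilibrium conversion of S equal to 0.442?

P = 1.78 atm

Take 1 mol S as basis and let X be its fractional conversion, so ξ = X.
At extent ξ: n_S = 1 − X; n_U = 2X.
Summing: n_T = 1 + X.
Kp = p_U^2 / (p_S) with p_i = (n_i/n_T)·P.
At X = 0.442: the mole-fraction product g(X) = Π y_i^ν_i = 0.9712. Since Kp = g(X)·P^{1}, P = (Kp/g)^(1/1) = (1.73/0.9712)^(1/1) = 1.78 atm.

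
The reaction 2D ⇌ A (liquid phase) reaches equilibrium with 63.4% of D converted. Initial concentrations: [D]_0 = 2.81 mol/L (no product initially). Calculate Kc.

Let X = conversion of D.
Concentrations: [D] = 2.81 − 2.81X; [A] = 1.41X.
At X = 0.634: [D] = 1.03, [A] = 0.891.
Kc = [A] / ([D]^2) = 0.842 L/mol.

Kc = 0.842 L/mol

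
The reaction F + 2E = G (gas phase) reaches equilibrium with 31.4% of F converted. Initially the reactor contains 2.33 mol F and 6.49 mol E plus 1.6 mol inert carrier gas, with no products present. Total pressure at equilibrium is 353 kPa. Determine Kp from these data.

Basis: 2.33 mol F initially; let X = conversion of F. Extent ξ = 2.33X.
Moles: n_F = 2.33 − 2.33X; n_E = 6.49 − 4.66X; n_G = 2.33X; n_I = 1.6 (inert).
Summing: n_T = 10.4 − 4.66X.
At X = 0.314: n_F = 1.6, n_E = 5.03, n_G = 0.732, n_T = 8.96.
p_i = (n_i/n_T)·P. Kp = p_G / (p_F p_E^2) = 1.17e-05 kPa^-2.

Kp = 1.17e-05 kPa^-2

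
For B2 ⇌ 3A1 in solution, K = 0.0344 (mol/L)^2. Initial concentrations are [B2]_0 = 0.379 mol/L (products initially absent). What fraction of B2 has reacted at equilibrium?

X = 0.193

Let X = conversion of B2; extent ξ = 0.379·X mol/L.
Concentrations: [B2] = 0.379 − 0.379X; [A1] = 1.14X.
K = [A1]^3 / ([B2]).
Solving K = 0.0344 for X ∈ (0,1): X = 0.193.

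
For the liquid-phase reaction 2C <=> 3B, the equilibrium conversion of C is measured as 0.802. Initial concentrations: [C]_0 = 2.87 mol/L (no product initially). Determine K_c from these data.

Let X = conversion of C.
Concentrations: [C] = 2.87 − 2.87X; [B] = 4.3X.
At X = 0.802: [C] = 0.568, [B] = 3.45.
K_c = [B]^3 / ([C]^2) = 127 mol/L.

K_c = 127 mol/L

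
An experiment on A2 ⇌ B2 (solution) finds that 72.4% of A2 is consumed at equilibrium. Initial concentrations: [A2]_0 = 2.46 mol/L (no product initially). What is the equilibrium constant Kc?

Kc = 2.62

Let X = conversion of A2.
Concentrations: [A2] = 2.46 − 2.46X; [B2] = 2.46X.
At X = 0.724: [A2] = 0.679, [B2] = 1.78.
Kc = [B2] / ([A2]) = 2.62.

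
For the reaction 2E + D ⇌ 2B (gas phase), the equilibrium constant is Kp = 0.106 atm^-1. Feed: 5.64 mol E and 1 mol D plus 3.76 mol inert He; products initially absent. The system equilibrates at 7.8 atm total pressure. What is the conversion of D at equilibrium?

Take 1 mol D as basis and let X be its fractional conversion, so ξ = X.
Species balance: n_E = 5.64 − 2X; n_D = 1 − X; n_B = 2X; n_I = 3.76 (inert).
Summing: n_T = 10.4 − X.
Mole fractions y_i = n_i/n_T; Kp = p_B^2 / (p_E^2 p_D) with p_i = y_i·P.
This yields a degree-3 equation in X; solving on (0,1), X = 0.484.

X = 0.484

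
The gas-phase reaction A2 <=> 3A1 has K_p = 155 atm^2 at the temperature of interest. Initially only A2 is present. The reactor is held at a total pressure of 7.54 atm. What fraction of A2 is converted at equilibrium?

Basis: 1 mol A2 initially; let X = conversion of A2. Extent ξ = X.
Species balance: n_A2 = 1 − X; n_A1 = 3X.
Total moles n_T = 1 + 2X.
y_i = n_i/n_T, p_i = y_i·P. K_p = p_A1^3 / (p_A2).
Equating to 155 atm^2 and solving on 0 < X < 1: X = 0.582.

X = 0.582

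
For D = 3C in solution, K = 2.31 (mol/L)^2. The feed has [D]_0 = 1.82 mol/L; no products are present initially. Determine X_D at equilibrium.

X = 0.267

Let X = conversion of D; extent ξ = 1.82·X mol/L.
Concentrations: [D] = 1.82 − 1.82X; [C] = 5.46X.
K = [C]^3 / ([D]).
This equals 2.31 at X = 0.267 (the root in 0 < X < 1).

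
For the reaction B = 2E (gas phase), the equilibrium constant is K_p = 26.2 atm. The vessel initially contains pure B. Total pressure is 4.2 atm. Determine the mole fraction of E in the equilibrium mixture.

y_E = 0.877

Basis: 1 mol B initially; let X = conversion of B. Extent ξ = X.
Mole table: n_B = 1 − X; n_E = 2X.
Summing: n_T = 1 + X.
Mole fractions y_i = n_i/n_T; K_p = p_E^2 / (p_B) with p_i = y_i·P.
Substituting and setting equal to 26.2 atm gives a polynomial in X; the root in (0,1) is X = 0.781.
Then n_E = 1.56, n_T = 1.78, so y_E = 0.877.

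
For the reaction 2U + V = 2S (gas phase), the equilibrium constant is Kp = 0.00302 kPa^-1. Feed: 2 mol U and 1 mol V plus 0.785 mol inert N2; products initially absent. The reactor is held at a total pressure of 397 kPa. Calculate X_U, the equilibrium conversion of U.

Take 2 mol U as basis and let X be its fractional conversion, so ξ = X.
Moles: n_U = 2 − 2X; n_V = 1 − X; n_S = 2X; n_I = 0.785 (inert).
Total moles n_T = 3.79 − X.
Mole fractions y_i = n_i/n_T; Kp = p_S^2 / (p_U^2 p_V) with p_i = y_i·P.
Substituting and setting equal to 0.00302 kPa^-1 gives a polynomial in X; the root in (0,1) is X = 0.326.

X = 0.326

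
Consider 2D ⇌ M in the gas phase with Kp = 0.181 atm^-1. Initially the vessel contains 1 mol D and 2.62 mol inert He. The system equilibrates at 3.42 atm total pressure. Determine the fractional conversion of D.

Basis: 1 mol D initially; let X = conversion of D. Extent ξ = 0.5X.
Moles: n_D = 1 − X; n_M = 0.5X; n_I = 2.62 (inert).
Total moles n_T = 3.62 − 0.5X.
With p_i = (n_i/n_T)P, Kp = p_M / (p_D^2).
Equating to 0.181 atm^-1 and solving on 0 < X < 1: X = 0.216.

X = 0.216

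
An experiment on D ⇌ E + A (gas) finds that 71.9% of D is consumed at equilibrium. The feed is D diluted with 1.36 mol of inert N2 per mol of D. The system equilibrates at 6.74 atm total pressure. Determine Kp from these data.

Take 1 mol D as basis and let X be its fractional conversion, so ξ = X.
Species balance: n_D = 1 − X; n_E = X; n_A = X; n_I = 1.36 (inert).
n_T = Σnᵢ = 2.36 + X.
At X = 0.719: n_D = 0.281, n_E = 0.719, n_A = 0.719, n_T = 3.08.
p_i = (n_i/n_T)·P. Kp = p_E p_A / (p_D) = 4.03 atm.

Kp = 4.03 atm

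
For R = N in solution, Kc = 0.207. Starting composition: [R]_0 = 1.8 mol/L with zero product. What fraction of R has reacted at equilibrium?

X = 0.171

Let X = conversion of R; extent ξ = 1.8·X mol/L.
Concentrations: [R] = 1.8 − 1.8X; [N] = 1.8X.
Kc = [N] / ([R]).
Setting equal to 0.207 and solving for X on (0,1) gives X = 0.171.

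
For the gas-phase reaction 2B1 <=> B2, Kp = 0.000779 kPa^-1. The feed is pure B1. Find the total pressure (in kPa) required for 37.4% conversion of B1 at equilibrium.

P = 498 kPa

Let X = conversion of B1 (basis 1 mol B1); extent of reaction ξ = 0.5X.
Species balance: n_B1 = 1 − X; n_B2 = 0.5X.
n_T = Σnᵢ = 1 − 0.5X.
Kp = p_B2 / (p_B1^2) with p_i = (n_i/n_T)·P.
At X = 0.374: the mole-fraction product g(X) = Π y_i^ν_i = 0.388. Since Kp = g(X)·P^{-1}, P = (g/Kp)^(1/1) = (0.388/0.000779)^(1/1) = 498 kPa.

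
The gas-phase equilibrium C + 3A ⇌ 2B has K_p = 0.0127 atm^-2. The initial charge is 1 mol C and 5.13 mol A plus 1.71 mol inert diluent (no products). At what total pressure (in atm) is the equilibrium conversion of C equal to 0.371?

P = 7.32 atm

Basis: 1 mol C initially; let X = conversion of C. Extent ξ = X.
At extent ξ: n_C = 1 − X; n_A = 5.13 − 3X; n_B = 2X; n_I = 1.71 (inert).
Total moles n_T = 7.84 − 2X.
K_p = p_B^2 / (p_C p_A^3) with p_i = (n_i/n_T)·P.
At X = 0.371: the mole-fraction product g(X) = Π y_i^ν_i = 0.6803. Since K_p = g(X)·P^{-2}, P = (g/K_p)^(1/2) = (0.6803/0.0127)^(1/2) = 7.32 atm.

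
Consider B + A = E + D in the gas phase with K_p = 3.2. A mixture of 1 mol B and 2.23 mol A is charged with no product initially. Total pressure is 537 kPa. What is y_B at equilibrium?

Take 1 mol B as basis and let X be its fractional conversion, so ξ = X.
Species balance: n_B = 1 − X; n_A = 2.23 − X; n_E = X; n_D = X.
Total moles n_T = 3.23 (Δν = 0, constant).
With p_i = (n_i/n_T)P, K_p = p_E p_D / (p_B p_A).
This yields a degree-2 equation in X; solving on (0,1), X = 0.841.
Then n_B = 0.159, n_T = 3.23, so y_B = 0.049.

y_B = 0.049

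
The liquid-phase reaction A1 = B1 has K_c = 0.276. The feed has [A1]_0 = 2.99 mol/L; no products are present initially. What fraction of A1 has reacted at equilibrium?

X = 0.216

Let X = conversion of A1; extent ξ = 2.99·X mol/L.
Concentrations: [A1] = 2.99 − 2.99X; [B1] = 2.99X.
K_c = [B1] / ([A1]).
Setting equal to 0.276 and solving for X on (0,1) gives X = 0.216.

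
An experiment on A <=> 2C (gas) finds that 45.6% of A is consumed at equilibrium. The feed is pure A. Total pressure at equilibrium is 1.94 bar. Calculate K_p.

K_p = 2.04 bar

Let X = conversion of A (basis 1 mol A); extent of reaction ξ = X.
Mole table: n_A = 1 − X; n_C = 2X.
Summing: n_T = 1 + X.
At X = 0.456: n_A = 0.544, n_C = 0.912, n_T = 1.46.
p_i = (n_i/n_T)·P. K_p = p_C^2 / (p_A) = 2.04 bar.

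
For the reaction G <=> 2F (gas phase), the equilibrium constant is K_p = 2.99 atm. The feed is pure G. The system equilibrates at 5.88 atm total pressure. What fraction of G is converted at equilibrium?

X = 0.336

Take 1 mol G as basis and let X be its fractional conversion, so ξ = X.
Mole table: n_G = 1 − X; n_F = 2X.
Total moles n_T = 1 + X.
Mole fractions y_i = n_i/n_T; K_p = p_F^2 / (p_G) with p_i = y_i·P.
This yields a degree-2 equation in X; solving on (0,1), X = 0.336.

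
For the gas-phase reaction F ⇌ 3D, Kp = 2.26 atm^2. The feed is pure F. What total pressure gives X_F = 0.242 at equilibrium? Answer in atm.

P = 3.14 atm

Take 1 mol F as basis and let X be its fractional conversion, so ξ = X.
Species balance: n_F = 1 − X; n_D = 3X.
n_T = Σnᵢ = 1 + 2X.
Kp = p_D^3 / (p_F) with p_i = (n_i/n_T)·P.
At X = 0.242: the mole-fraction product g(X) = Π y_i^ν_i = 0.2292. Since Kp = g(X)·P^{2}, P = (Kp/g)^(1/2) = (2.26/0.2292)^(1/2) = 3.14 atm.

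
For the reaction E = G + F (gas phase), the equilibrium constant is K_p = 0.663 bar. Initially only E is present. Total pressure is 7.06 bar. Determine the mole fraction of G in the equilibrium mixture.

y_G = 0.227

Take 1 mol E as basis and let X be its fractional conversion, so ξ = X.
Moles: n_E = 1 − X; n_G = X; n_F = X.
Summing: n_T = 1 + X.
With p_i = (n_i/n_T)P, K_p = p_G p_F / (p_E).
Equating to 0.663 bar and solving on 0 < X < 1: X = 0.293.
Then n_G = 0.293, n_T = 1.29, so y_G = 0.227.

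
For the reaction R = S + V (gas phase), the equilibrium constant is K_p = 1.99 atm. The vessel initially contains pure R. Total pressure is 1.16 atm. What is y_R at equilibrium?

y_R = 0.114

Basis: 1 mol R initially; let X = conversion of R. Extent ξ = X.
Species balance: n_R = 1 − X; n_S = X; n_V = X.
Total moles n_T = 1 + X.
With p_i = (n_i/n_T)P, K_p = p_S p_V / (p_R).
Equating to 1.99 atm and solving on 0 < X < 1: X = 0.795.
Then n_R = 0.205, n_T = 1.79, so y_R = 0.114.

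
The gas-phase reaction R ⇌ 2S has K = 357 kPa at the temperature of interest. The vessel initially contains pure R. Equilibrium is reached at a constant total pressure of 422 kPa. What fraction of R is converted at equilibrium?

X = 0.418

Let X = conversion of R (basis 1 mol R); extent of reaction ξ = X.
Mole table: n_R = 1 − X; n_S = 2X.
Total moles n_T = 1 + X.
Mole fractions y_i = n_i/n_T; K = p_S^2 / (p_R) with p_i = y_i·P.
This yields a degree-2 equation in X; solving on (0,1), X = 0.418.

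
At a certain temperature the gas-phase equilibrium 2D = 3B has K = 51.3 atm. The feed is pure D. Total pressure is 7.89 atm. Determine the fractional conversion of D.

X = 0.663

Take 1 mol D as basis and let X be its fractional conversion, so ξ = 0.5X.
Mole table: n_D = 1 − X; n_B = 1.5X.
Summing: n_T = 1 + 0.5X.
y_i = n_i/n_T, p_i = y_i·P. K = p_B^3 / (p_D^2).
Substituting and setting equal to 51.3 atm gives a polynomial in X; the root in (0,1) is X = 0.663.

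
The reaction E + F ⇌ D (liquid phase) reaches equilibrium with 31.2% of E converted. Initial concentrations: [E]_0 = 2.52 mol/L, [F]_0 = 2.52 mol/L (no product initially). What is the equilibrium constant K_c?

K_c = 0.262 L/mol

Let X = conversion of E.
Concentrations: [E] = 2.52 − 2.52X; [F] = 2.52 − 2.52X; [D] = 2.52X.
At X = 0.312: [E] = 1.73, [F] = 1.73, [D] = 0.786.
K_c = [D] / ([E] [F]) = 0.262 L/mol.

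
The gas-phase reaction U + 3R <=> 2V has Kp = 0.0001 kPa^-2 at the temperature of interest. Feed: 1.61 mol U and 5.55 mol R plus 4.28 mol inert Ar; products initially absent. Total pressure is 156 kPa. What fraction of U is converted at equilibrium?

X = 0.358

Basis: 1.61 mol U initially; let X = conversion of U. Extent ξ = 1.61X.
Moles: n_U = 1.61 − 1.61X; n_R = 5.55 − 4.83X; n_V = 3.22X; n_I = 4.28 (inert).
Summing: n_T = 11.4 − 3.22X.
With p_i = (n_i/n_T)P, Kp = p_V^2 / (p_U p_R^3).
Substituting and setting equal to 0.0001 kPa^-2 gives a polynomial in X; the root in (0,1) is X = 0.358.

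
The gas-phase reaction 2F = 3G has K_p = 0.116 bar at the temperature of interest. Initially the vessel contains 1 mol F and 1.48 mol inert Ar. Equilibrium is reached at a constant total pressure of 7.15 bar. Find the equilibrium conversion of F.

Let X = conversion of F (basis 1 mol F); extent of reaction ξ = 0.5X.
Moles: n_F = 1 − X; n_G = 1.5X; n_I = 1.48 (inert).
Total moles n_T = 2.48 + 0.5X.
y_i = n_i/n_T, p_i = y_i·P. K_p = p_G^3 / (p_F^2).
Substituting and setting equal to 0.116 bar gives a polynomial in X; the root in (0,1) is X = 0.200.

X = 0.200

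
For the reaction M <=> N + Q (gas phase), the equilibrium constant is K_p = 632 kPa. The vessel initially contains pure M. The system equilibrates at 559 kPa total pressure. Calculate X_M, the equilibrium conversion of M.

Basis: 1 mol M initially; let X = conversion of M. Extent ξ = X.
Species balance: n_M = 1 − X; n_N = X; n_Q = X.
Total moles n_T = 1 + X.
With p_i = (n_i/n_T)P, K_p = p_N p_Q / (p_M).
Equating to 632 kPa and solving on 0 < X < 1: X = 0.728.

X = 0.728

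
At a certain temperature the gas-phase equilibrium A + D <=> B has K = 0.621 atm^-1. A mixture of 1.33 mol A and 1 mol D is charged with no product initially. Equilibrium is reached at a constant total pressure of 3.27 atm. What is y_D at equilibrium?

y_D = 0.280

Take 1 mol D as basis and let X be its fractional conversion, so ξ = X.
Mole table: n_A = 1.33 − X; n_D = 1 − X; n_B = X.
Summing: n_T = 2.33 − X.
Mole fractions y_i = n_i/n_T; K = p_B / (p_A p_D) with p_i = y_i·P.
Substituting and setting equal to 0.621 atm^-1 gives a polynomial in X; the root in (0,1) is X = 0.482.
Then n_D = 0.518, n_T = 1.85, so y_D = 0.280.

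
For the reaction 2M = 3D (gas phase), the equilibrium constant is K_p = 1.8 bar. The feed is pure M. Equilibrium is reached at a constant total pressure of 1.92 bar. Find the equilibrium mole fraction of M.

y_M = 0.437

Let X = conversion of M (basis 1 mol M); extent of reaction ξ = 0.5X.
At extent ξ: n_M = 1 − X; n_D = 1.5X.
n_T = Σnᵢ = 1 + 0.5X.
y_i = n_i/n_T, p_i = y_i·P. K_p = p_D^3 / (p_M^2).
Equating to 1.8 bar and solving on 0 < X < 1: X = 0.462.
Then n_M = 0.538, n_T = 1.23, so y_M = 0.437.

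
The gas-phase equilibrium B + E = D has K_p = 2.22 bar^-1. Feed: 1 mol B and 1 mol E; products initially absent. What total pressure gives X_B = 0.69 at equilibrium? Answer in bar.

P = 4.24 bar

Basis: 1 mol B initially; let X = conversion of B. Extent ξ = X.
Moles: n_B = 1 − X; n_E = 1 − X; n_D = X.
Total moles n_T = 2 − X.
K_p = p_D / (p_B p_E) with p_i = (n_i/n_T)·P.
At X = 0.69: the mole-fraction product g(X) = Π y_i^ν_i = 9.406. Since K_p = g(X)·P^{-1}, P = (g/K_p)^(1/1) = (9.406/2.22)^(1/1) = 4.24 bar.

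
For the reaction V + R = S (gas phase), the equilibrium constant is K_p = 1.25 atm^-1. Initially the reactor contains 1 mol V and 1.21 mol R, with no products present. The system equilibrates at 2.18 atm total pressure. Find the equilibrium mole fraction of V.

Basis: 1 mol V initially; let X = conversion of V. Extent ξ = X.
Mole table: n_V = 1 − X; n_R = 1.21 − X; n_S = X.
Summing: n_T = 2.21 − X.
With p_i = (n_i/n_T)P, K_p = p_S / (p_V p_R).
Equating to 1.25 atm^-1 and solving on 0 < X < 1: X = 0.525.
Then n_V = 0.475, n_T = 1.68, so y_V = 0.282.

y_V = 0.282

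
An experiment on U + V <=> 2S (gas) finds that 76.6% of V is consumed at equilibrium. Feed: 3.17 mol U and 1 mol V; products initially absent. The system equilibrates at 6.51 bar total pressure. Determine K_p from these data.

K_p = 4.17

Take 1 mol V as basis and let X be its fractional conversion, so ξ = X.
At extent ξ: n_U = 3.17 − X; n_V = 1 − X; n_S = 2X.
Total moles n_T = 4.17 (Δν = 0, constant).
At X = 0.766: n_U = 2.4, n_V = 0.234, n_S = 1.53, n_T = 4.17.
p_i = (n_i/n_T)·P. K_p = p_S^2 / (p_U p_V) = 4.17.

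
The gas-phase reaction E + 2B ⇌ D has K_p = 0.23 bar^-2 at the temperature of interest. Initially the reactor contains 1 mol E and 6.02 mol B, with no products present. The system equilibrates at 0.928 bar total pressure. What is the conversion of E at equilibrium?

X = 0.126

Let X = conversion of E (basis 1 mol E); extent of reaction ξ = X.
At extent ξ: n_E = 1 − X; n_B = 6.02 − 2X; n_D = X.
Total moles n_T = 7.02 − 2X.
With p_i = (n_i/n_T)P, K_p = p_D / (p_E p_B^2).
Equating to 0.23 bar^-2 and solving on 0 < X < 1: X = 0.126.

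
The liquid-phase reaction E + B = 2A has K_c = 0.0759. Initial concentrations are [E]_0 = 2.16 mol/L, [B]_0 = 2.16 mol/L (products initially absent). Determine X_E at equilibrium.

X = 0.121

Let X = conversion of E; extent ξ = 2.16·X mol/L.
Concentrations: [E] = 2.16 − 2.16X; [B] = 2.16 − 2.16X; [A] = 4.32X.
K_c = [A]^2 / ([E] [B]).
Setting equal to 0.0759 and solving for X on (0,1) gives X = 0.121.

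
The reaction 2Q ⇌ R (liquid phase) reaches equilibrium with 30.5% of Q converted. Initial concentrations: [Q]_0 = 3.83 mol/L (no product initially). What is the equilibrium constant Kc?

Let X = conversion of Q.
Concentrations: [Q] = 3.83 − 3.83X; [R] = 1.92X.
At X = 0.305: [Q] = 2.66, [R] = 0.584.
Kc = [R] / ([Q]^2) = 0.0824 L/mol.

Kc = 0.0824 L/mol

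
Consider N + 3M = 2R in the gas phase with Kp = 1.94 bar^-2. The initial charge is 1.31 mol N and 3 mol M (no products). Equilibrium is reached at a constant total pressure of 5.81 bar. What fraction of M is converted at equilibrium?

X = 0.741

Basis: 3 mol M initially; let X = conversion of M. Extent ξ = X.
Moles: n_N = 1.31 − X; n_M = 3 − 3X; n_R = 2X.
Total moles n_T = 4.31 − 2X.
Mole fractions y_i = n_i/n_T; Kp = p_R^2 / (p_N p_M^3) with p_i = y_i·P.
Equating to 1.94 bar^-2 and solving on 0 < X < 1: X = 0.741.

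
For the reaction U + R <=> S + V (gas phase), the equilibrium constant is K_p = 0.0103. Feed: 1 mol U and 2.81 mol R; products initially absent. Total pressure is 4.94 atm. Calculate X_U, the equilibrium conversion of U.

Take 1 mol U as basis and let X be its fractional conversion, so ξ = X.
Species balance: n_U = 1 − X; n_R = 2.81 − X; n_S = X; n_V = X.
n_T stays at 3.81 (no change in mole number).
y_i = n_i/n_T, p_i = y_i·P. K_p = p_S p_V / (p_U p_R).
This yields a degree-2 equation in X; solving on (0,1), X = 0.152.

X = 0.152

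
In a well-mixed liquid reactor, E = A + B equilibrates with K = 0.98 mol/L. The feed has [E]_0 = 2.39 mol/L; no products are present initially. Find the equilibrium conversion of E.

Let X = conversion of E; extent ξ = 2.39·X mol/L.
Concentrations: [E] = 2.39 − 2.39X; [A] = 2.39X; [B] = 2.39X.
K = [A] [B] / ([E]).
Equating to 0.98 mol/L: the physical root is X = 0.467.

X = 0.467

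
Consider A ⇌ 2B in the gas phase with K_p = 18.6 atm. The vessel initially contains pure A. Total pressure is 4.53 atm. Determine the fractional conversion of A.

Basis: 1 mol A initially; let X = conversion of A. Extent ξ = X.
At extent ξ: n_A = 1 − X; n_B = 2X.
Total moles n_T = 1 + X.
y_i = n_i/n_T, p_i = y_i·P. K_p = p_B^2 / (p_A).
Setting this equal to 18.6 atm and taking the physical root (0 < X < 1) gives X = 0.712.

X = 0.712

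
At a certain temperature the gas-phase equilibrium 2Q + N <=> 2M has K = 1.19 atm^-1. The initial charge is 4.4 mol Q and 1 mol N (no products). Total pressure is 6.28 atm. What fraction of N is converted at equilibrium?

X = 0.799

Basis: 1 mol N initially; let X = conversion of N. Extent ξ = X.
Species balance: n_Q = 4.4 − 2X; n_N = 1 − X; n_M = 2X.
Summing: n_T = 5.4 − X.
With p_i = (n_i/n_T)P, K = p_M^2 / (p_Q^2 p_N).
Substituting and setting equal to 1.19 atm^-1 gives a polynomial in X; the root in (0,1) is X = 0.799.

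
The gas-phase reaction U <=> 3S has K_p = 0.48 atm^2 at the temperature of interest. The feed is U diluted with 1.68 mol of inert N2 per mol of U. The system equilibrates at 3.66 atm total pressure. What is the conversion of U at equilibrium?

X = 0.216

Take 1 mol U as basis and let X be its fractional conversion, so ξ = X.
Moles: n_U = 1 − X; n_S = 3X; n_I = 1.68 (inert).
Summing: n_T = 2.68 + 2X.
y_i = n_i/n_T, p_i = y_i·P. K_p = p_S^3 / (p_U).
This yields a degree-3 equation in X; solving on (0,1), X = 0.216.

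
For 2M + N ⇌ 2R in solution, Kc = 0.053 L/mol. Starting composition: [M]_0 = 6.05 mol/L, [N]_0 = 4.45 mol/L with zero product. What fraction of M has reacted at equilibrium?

Let X = conversion of M; extent ξ = 6.05X/2 mol/L.
Concentrations: [M] = 6.05 − 6.05X; [N] = 4.45 − 3.02X; [R] = 6.05X.
Kc = [R]^2 / ([M]^2 [N]).
This equals 0.053 at X = 0.302 (the root in 0 < X < 1).

X = 0.302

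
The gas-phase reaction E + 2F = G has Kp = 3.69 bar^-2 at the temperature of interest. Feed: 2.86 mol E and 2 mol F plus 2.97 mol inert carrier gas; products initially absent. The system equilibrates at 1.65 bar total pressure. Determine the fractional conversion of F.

X = 0.503

Let X = conversion of F (basis 2 mol F); extent of reaction ξ = X.
Moles: n_E = 2.86 − X; n_F = 2 − 2X; n_G = X; n_I = 2.97 (inert).
n_T = Σnᵢ = 7.83 − 2X.
y_i = n_i/n_T, p_i = y_i·P. Kp = p_G / (p_E p_F^2).
Substituting and setting equal to 3.69 bar^-2 gives a polynomial in X; the root in (0,1) is X = 0.503.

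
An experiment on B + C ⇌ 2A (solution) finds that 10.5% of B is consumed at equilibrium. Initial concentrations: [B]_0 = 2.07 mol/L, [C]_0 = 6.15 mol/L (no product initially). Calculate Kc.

Let X = conversion of B.
Concentrations: [B] = 2.07 − 2.07X; [C] = 6.15 − 2.07X; [A] = 4.14X.
At X = 0.105: [B] = 1.85, [C] = 5.93, [A] = 0.435.
Kc = [A]^2 / ([B] [C]) = 0.0172.

Kc = 0.0172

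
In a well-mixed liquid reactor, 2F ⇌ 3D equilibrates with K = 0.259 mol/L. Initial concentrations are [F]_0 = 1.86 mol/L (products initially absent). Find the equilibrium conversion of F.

Let X = conversion of F; extent ξ = 1.86X/2 mol/L.
Concentrations: [F] = 1.86 − 1.86X; [D] = 2.79X.
K = [D]^3 / ([F]^2).
Equating to 0.259 mol/L: the physical root is X = 0.278.

X = 0.278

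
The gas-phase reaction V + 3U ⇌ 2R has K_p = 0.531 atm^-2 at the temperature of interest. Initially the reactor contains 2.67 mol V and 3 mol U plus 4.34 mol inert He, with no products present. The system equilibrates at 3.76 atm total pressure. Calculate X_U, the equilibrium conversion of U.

Take 3 mol U as basis and let X be its fractional conversion, so ξ = X.
Moles: n_V = 2.67 − X; n_U = 3 − 3X; n_R = 2X; n_I = 4.34 (inert).
Total moles n_T = 10 − 2X.
With p_i = (n_i/n_T)P, K_p = p_R^2 / (p_V p_U^3).
Substituting and setting equal to 0.531 atm^-2 gives a polynomial in X; the root in (0,1) is X = 0.461.

X = 0.461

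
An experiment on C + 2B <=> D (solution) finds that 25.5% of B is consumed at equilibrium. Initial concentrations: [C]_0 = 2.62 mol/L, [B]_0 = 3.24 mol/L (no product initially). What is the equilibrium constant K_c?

Let X = conversion of B.
Concentrations: [C] = 2.62 − 1.62X; [B] = 3.24 − 3.24X; [D] = 1.62X.
At X = 0.255: [C] = 2.21, [B] = 2.41, [D] = 0.413.
K_c = [D] / ([C] [B]^2) = 0.0321 (mol/L)^-2.

K_c = 0.0321 (mol/L)^-2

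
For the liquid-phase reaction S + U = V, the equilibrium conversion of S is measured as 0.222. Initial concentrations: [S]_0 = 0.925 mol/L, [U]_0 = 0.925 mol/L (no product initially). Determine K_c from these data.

Let X = conversion of S.
Concentrations: [S] = 0.925 − 0.925X; [U] = 0.925 − 0.925X; [V] = 0.925X.
At X = 0.222: [S] = 0.72, [U] = 0.72, [V] = 0.205.
K_c = [V] / ([S] [U]) = 0.397 L/mol.

K_c = 0.397 L/mol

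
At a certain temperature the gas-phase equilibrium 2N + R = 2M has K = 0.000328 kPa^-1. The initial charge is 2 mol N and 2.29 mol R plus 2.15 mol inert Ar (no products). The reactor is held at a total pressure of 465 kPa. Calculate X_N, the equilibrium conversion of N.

Take 2 mol N as basis and let X be its fractional conversion, so ξ = X.
Species balance: n_N = 2 − 2X; n_R = 2.29 − X; n_M = 2X; n_I = 2.15 (inert).
n_T = Σnᵢ = 6.44 − X.
y_i = n_i/n_T, p_i = y_i·P. K = p_M^2 / (p_N^2 p_R).
This yields a degree-3 equation in X; solving on (0,1), X = 0.185.

X = 0.185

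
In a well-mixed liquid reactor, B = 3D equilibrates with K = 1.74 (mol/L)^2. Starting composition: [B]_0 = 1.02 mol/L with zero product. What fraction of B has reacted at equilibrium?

X = 0.344

Let X = conversion of B; extent ξ = 1.02·X mol/L.
Concentrations: [B] = 1.02 − 1.02X; [D] = 3.06X.
K = [D]^3 / ([B]).
This equals 1.74 at X = 0.344 (the root in 0 < X < 1).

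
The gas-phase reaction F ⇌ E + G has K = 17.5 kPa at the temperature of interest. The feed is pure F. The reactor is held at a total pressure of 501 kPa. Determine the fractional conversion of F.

X = 0.184

Take 1 mol F as basis and let X be its fractional conversion, so ξ = X.
Moles: n_F = 1 − X; n_E = X; n_G = X.
n_T = Σnᵢ = 1 + X.
Mole fractions y_i = n_i/n_T; K = p_E p_G / (p_F) with p_i = y_i·P.
Equating to 17.5 kPa and solving on 0 < X < 1: X = 0.184.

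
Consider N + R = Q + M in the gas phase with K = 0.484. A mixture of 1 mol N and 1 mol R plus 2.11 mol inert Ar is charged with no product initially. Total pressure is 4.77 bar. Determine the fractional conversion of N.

Take 1 mol N as basis and let X be its fractional conversion, so ξ = X.
Species balance: n_N = 1 − X; n_R = 1 − X; n_Q = X; n_M = X; n_I = 2.11 (inert).
Total moles n_T = 4.11 (Δν = 0, constant).
y_i = n_i/n_T, p_i = y_i·P. K = p_Q p_M / (p_N p_R).
This yields a degree-2 equation in X; solving on (0,1), X = 0.410.

X = 0.410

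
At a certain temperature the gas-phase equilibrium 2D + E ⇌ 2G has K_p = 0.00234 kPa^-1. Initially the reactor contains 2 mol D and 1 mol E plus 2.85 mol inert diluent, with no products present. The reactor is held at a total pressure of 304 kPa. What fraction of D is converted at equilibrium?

X = 0.237

Let X = conversion of D (basis 2 mol D); extent of reaction ξ = X.
Moles: n_D = 2 − 2X; n_E = 1 − X; n_G = 2X; n_I = 2.85 (inert).
Summing: n_T = 5.85 − X.
Mole fractions y_i = n_i/n_T; K_p = p_G^2 / (p_D^2 p_E) with p_i = y_i·P.
Substituting and setting equal to 0.00234 kPa^-1 gives a polynomial in X; the root in (0,1) is X = 0.237.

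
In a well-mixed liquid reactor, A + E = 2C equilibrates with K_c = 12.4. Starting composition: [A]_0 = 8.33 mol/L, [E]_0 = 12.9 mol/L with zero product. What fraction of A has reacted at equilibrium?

X = 0.762

Let X = conversion of A; extent ξ = 8.33·X mol/L.
Concentrations: [A] = 8.33 − 8.33X; [E] = 12.9 − 8.33X; [C] = 16.7X.
K_c = [C]^2 / ([A] [E]).
This equals 12.4 at X = 0.762 (the root in 0 < X < 1).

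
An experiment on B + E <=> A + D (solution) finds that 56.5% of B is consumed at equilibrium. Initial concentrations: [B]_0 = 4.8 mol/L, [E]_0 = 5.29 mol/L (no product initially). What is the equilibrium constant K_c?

K_c = 1.37

Let X = conversion of B.
Concentrations: [B] = 4.8 − 4.8X; [E] = 5.29 − 4.8X; [A] = 4.8X; [D] = 4.8X.
At X = 0.565: [B] = 2.09, [E] = 2.58, [A] = 2.71, [D] = 2.71.
K_c = [A] [D] / ([B] [E]) = 1.37.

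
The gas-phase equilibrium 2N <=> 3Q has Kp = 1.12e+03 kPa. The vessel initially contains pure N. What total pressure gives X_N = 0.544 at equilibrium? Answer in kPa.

Take 1 mol N as basis and let X be its fractional conversion, so ξ = 0.5X.
Mole table: n_N = 1 − X; n_Q = 1.5X.
Summing: n_T = 1 + 0.5X.
Kp = p_Q^3 / (p_N^2) with p_i = (n_i/n_T)·P.
At X = 0.544: the mole-fraction product g(X) = Π y_i^ν_i = 2.054. Since Kp = g(X)·P^{1}, P = (Kp/g)^(1/1) = (1.12e+03/2.054)^(1/1) = 545 kPa.

P = 545 kPa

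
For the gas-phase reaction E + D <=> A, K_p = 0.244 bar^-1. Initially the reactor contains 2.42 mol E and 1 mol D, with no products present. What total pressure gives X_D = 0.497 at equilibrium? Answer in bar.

P = 6.16 bar

Basis: 1 mol D initially; let X = conversion of D. Extent ξ = X.
Species balance: n_E = 2.42 − X; n_D = 1 − X; n_A = X.
n_T = Σnᵢ = 3.42 − X.
K_p = p_A / (p_E p_D) with p_i = (n_i/n_T)·P.
At X = 0.497: the mole-fraction product g(X) = Π y_i^ν_i = 1.502. Since K_p = g(X)·P^{-1}, P = (g/K_p)^(1/1) = (1.502/0.244)^(1/1) = 6.16 bar.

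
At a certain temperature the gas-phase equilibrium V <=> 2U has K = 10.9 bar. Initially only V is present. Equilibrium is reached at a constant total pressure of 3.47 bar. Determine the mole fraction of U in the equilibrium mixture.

Basis: 1 mol V initially; let X = conversion of V. Extent ξ = X.
Moles: n_V = 1 − X; n_U = 2X.
Total moles n_T = 1 + X.
With p_i = (n_i/n_T)P, K = p_U^2 / (p_V).
This yields a degree-2 equation in X; solving on (0,1), X = 0.663.
Then n_U = 1.33, n_T = 1.66, so y_U = 0.798.

y_U = 0.798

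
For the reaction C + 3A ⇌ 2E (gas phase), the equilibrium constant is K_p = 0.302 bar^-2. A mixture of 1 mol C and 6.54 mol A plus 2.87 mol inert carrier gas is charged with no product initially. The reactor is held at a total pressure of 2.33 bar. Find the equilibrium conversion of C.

X = 0.523

Take 1 mol C as basis and let X be its fractional conversion, so ξ = X.
Mole table: n_C = 1 − X; n_A = 6.54 − 3X; n_E = 2X; n_I = 2.87 (inert).
Total moles n_T = 10.4 − 2X.
Mole fractions y_i = n_i/n_T; K_p = p_E^2 / (p_C p_A^3) with p_i = y_i·P.
Setting this equal to 0.302 bar^-2 and taking the physical root (0 < X < 1) gives X = 0.523.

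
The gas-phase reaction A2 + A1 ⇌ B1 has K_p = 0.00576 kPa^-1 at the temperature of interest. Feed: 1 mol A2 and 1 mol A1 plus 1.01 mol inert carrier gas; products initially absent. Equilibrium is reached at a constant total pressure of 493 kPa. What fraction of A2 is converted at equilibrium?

X = 0.396

Take 1 mol A2 as basis and let X be its fractional conversion, so ξ = X.
Moles: n_A2 = 1 − X; n_A1 = 1 − X; n_B1 = X; n_I = 1.01 (inert).
Total moles n_T = 3.01 − X.
With p_i = (n_i/n_T)P, K_p = p_B1 / (p_A2 p_A1).
Substituting and setting equal to 0.00576 kPa^-1 gives a polynomial in X; the root in (0,1) is X = 0.396.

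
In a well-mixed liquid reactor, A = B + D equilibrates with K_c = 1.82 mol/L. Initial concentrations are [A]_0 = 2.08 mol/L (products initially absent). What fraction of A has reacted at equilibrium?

X = 0.595

Let X = conversion of A; extent ξ = 2.08·X mol/L.
Concentrations: [A] = 2.08 − 2.08X; [B] = 2.08X; [D] = 2.08X.
K_c = [B] [D] / ([A]).
This equals 1.82 at X = 0.595 (the root in 0 < X < 1).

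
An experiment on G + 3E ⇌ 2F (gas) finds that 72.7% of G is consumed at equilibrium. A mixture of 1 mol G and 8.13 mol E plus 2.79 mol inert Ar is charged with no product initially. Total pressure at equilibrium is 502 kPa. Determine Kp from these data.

Kp = 1.6e-05 kPa^-2

Let X = conversion of G (basis 1 mol G); extent of reaction ξ = X.
Mole table: n_G = 1 − X; n_E = 8.13 − 3X; n_F = 2X; n_I = 2.79 (inert).
Summing: n_T = 11.9 − 2X.
At X = 0.727: n_G = 0.273, n_E = 5.95, n_F = 1.45, n_T = 10.5.
p_i = (n_i/n_T)·P. Kp = p_F^2 / (p_G p_E^3) = 1.6e-05 kPa^-2.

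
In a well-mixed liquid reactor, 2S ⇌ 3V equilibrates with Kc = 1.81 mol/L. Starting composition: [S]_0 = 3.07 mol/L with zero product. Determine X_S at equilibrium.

Let X = conversion of S; extent ξ = 3.07X/2 mol/L.
Concentrations: [S] = 3.07 − 3.07X; [V] = 4.6X.
Kc = [V]^3 / ([S]^2).
Solving Kc = 1.81 for X ∈ (0,1): X = 0.398.

X = 0.398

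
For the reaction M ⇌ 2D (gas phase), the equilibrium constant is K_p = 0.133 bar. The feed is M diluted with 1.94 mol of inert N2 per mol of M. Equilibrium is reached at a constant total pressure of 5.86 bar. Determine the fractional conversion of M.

Basis: 1 mol M initially; let X = conversion of M. Extent ξ = X.
Moles: n_M = 1 − X; n_D = 2X; n_I = 1.94 (inert).
Total moles n_T = 2.94 + X.
Mole fractions y_i = n_i/n_T; K_p = p_D^2 / (p_M) with p_i = y_i·P.
Equating to 0.133 bar and solving on 0 < X < 1: X = 0.123.

X = 0.123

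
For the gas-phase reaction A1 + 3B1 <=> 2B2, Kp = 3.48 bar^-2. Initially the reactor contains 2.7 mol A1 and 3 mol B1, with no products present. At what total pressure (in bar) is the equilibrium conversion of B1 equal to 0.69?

Take 3 mol B1 as basis and let X be its fractional conversion, so ξ = X.
Species balance: n_A1 = 2.7 − X; n_B1 = 3 − 3X; n_B2 = 2X.
Total moles n_T = 5.7 − 2X.
Kp = p_B2^2 / (p_A1 p_B1^3) with p_i = (n_i/n_T)·P.
At X = 0.69: the mole-fraction product g(X) = Π y_i^ν_i = 21.98. Since Kp = g(X)·P^{-2}, P = (g/Kp)^(1/2) = (21.98/3.48)^(1/2) = 2.51 bar.

P = 2.51 bar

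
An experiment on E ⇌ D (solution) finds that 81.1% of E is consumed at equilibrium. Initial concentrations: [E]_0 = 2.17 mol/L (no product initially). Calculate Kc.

Let X = conversion of E.
Concentrations: [E] = 2.17 − 2.17X; [D] = 2.17X.
At X = 0.811: [E] = 0.41, [D] = 1.76.
Kc = [D] / ([E]) = 4.29.

Kc = 4.29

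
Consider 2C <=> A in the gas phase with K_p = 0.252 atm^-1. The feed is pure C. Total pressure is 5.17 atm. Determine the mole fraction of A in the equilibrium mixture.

y_A = 0.427

Take 1 mol C as basis and let X be its fractional conversion, so ξ = 0.5X.
Moles: n_C = 1 − X; n_A = 0.5X.
Summing: n_T = 1 − 0.5X.
With p_i = (n_i/n_T)P, K_p = p_A / (p_C^2).
Equating to 0.252 atm^-1 and solving on 0 < X < 1: X = 0.599.
Then n_A = 0.299, n_T = 0.701, so y_A = 0.427.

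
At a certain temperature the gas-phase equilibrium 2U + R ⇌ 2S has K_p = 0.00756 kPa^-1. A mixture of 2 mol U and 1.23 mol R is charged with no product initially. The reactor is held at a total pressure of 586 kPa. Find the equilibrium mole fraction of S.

y_S = 0.383

Let X = conversion of U (basis 2 mol U); extent of reaction ξ = X.
Species balance: n_U = 2 − 2X; n_R = 1.23 − X; n_S = 2X.
Summing: n_T = 3.23 − X.
y_i = n_i/n_T, p_i = y_i·P. K_p = p_S^2 / (p_U^2 p_R).
This yields a degree-3 equation in X; solving on (0,1), X = 0.519.
Then n_S = 1.04, n_T = 2.71, so y_S = 0.383.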